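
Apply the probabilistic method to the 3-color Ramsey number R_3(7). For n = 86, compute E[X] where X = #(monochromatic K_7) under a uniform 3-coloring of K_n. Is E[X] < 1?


E[X] = C(86, 7) · 3^{1 − 21} = 5373200880 · 3^{−20} = 5373200880/3486784401.
As a reduced fraction: E[X] = 199007440/129140163 ≈ 1.5410190.
Is E[X] < 1? NO.
Since E[X] ≥ 1, the first-moment bound is inconclusive at n = 86; it does NOT by itself certify R_3(7) > 86.

E[X] = 199007440/129140163 ≈ 1.5410190; E[X] ≥ 1; first-moment method inconclusive here.


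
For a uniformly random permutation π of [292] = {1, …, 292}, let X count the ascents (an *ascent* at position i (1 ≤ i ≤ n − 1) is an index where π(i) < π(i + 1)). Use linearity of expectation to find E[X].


Write X = Σ X_I over i = 1, …, 291, with X_I the indicator of one ascent.
There are 291 indicators.
For each fixed i, the pair (π(i), π(i+1)) is a uniformly random ordered pair of distinct values from {1, …, 292}; by symmetry P[π(i) < π(i+1)] = 1/2.
By linearity: E[X] = 291 · (1/2) = (292 − 1) · (1/2) = 291/2 ≈ 145.50000.

E[X] = 291/2 = 145.50000.


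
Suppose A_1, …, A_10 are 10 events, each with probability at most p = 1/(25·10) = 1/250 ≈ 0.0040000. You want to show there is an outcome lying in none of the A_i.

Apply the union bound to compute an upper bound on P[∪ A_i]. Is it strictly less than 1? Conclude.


Union bound: P[∪_{i=1}^{10} A_i] ≤ Σ_i P[A_i] ≤ 10·p = 10·(1/250) = 1/25.
Numerically: 1/25 ≈ 0.0400000.
Is 1/25 < 1? YES.
Since P[∪ A_i] ≤ 1/25 < 1, the complement has P[∩ A_i^c] ≥ 1 − 1/25 = 24/25 > 0, so some outcome avoids every A_i.

10·p = 1/25 ≈ 0.0400000; existence CERTIFIED by the union bound.


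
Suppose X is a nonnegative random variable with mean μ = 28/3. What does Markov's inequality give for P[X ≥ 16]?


μ = E[X] = 28/3, a = 16.
Markov: P[X ≥ 16] ≤ μ/a = (28/3)/16 = 7/12.
Numerically: ≈ 0.58333.
(Since a = 16 > μ = 9.33333, the bound 7/12 is < 1 and informative.)

P[X ≥ 16] ≤ 7/12 ≈ 0.58333.


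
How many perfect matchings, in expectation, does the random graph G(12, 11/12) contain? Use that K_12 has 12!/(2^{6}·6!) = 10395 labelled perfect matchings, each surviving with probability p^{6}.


K_12 has 12!/(2^{6}·6!) = 10395 labelled perfect matchings.
For each such perfect matching H, let X_H = 1 if all 6 edges of H are present in G. Then P[X_H = 1] = p^{6} = (11/12)^{6} = 1771561/2985984.
By linearity: E[X] = Σ_H E[X_H] = 10395 · p^{6} = 10395 · 1771561/2985984 = 682050985/110592.
Numerically: E[X] ≈ 6.17e+03.

E[X] = 10395 · (11/12)^{6} = 682050985/110592 ≈ 6.17e+03.


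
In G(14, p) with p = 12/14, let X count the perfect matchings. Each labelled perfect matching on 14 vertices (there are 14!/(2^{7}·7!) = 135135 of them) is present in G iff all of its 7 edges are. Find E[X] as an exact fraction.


K_14 has 14!/(2^{7}·7!) = 135135 labelled perfect matchings.
For each such perfect matching H, let X_H = 1 if all 7 edges of H are present in G. Then P[X_H = 1] = p^{7} = (6/7)^{7} = 279936/823543.
Summing the indicators: E[X] = Σ_H E[X_H] = 135135 · p^{7} = 135135 · 279936/823543 = 5404164480/117649.
Numerically: E[X] ≈ 4.59e+04.

E[X] = 135135 · (6/7)^{7} = 5404164480/117649 ≈ 4.59e+04.


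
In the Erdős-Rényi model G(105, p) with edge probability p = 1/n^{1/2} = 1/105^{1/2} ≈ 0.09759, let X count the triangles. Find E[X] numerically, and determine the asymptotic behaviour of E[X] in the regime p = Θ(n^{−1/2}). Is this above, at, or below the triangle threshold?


Number of potential triangles: C(105, 3) = 187460.
Each occurs with probability p³ ≈ (0.09759)³ ≈ 9.29428641e-04.
By linearity: E[X] = C(105, 3)·p³ ≈ 187460 · 9.29428641e-04 ≈ 174.230693.
Since α = 1/2 < 1, p = c/n^{1/2} ≫ 1/n is above the triangle threshold p ~ 1/n. Asymptotically E[X] ~ (c³/6)·n^{3(1−α)} = (1³/6)·n^{1.5} → ∞; triangles are abundant w.h.p.

E[X] ≈ 174.230693; in regime p = Θ(1/n^{1/2}) E[X] diverges (above the triangle threshold p ~ 1/n).


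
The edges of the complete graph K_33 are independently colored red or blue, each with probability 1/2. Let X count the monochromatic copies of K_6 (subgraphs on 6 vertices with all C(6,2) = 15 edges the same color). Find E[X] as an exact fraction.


Let X = Σ_S X_S over the C(33, 6) = 1107568 subsets S of size 6, where X_S = 1 if the K_6 on S is monochromatic.
For a fixed S, the K_6 on S has C(6, 2) = 15 edges. P[all 15 edges red] = (1/2)^15, and likewise for blue, so P[monochromatic] = 2·(1/2)^15 = 2^{1 − 15} = 1/16384.
Summing: E[X] = C(33, 6) · 2^{1 − 15} = 1107568 · 1/16384 = 69223/1024.
Numerically: E[X] ≈ 67.60059.

E[X] = C(33,6)·2^(1−C(6,2)) = 69223/1024 ≈ 67.60059.


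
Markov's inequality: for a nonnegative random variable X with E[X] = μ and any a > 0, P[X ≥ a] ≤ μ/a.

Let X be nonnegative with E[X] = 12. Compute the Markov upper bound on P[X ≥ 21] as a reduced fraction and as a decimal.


μ = E[X] = 12, a = 21.
Markov: P[X ≥ 21] ≤ μ/a = (12)/21 = 4/7.
Numerically: ≈ 0.5714.
(Since a = 21 > μ = 12.0000, the bound 4/7 is < 1 and informative.)

P[X ≥ 21] ≤ 4/7 ≈ 0.5714.


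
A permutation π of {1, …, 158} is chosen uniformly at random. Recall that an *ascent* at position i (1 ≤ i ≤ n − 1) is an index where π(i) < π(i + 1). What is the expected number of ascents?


Write X = Σ X_I over i = 1, …, 157, with X_I the indicator of one ascent.
There are 157 indicators.
For each fixed i, the pair (π(i), π(i+1)) is a uniformly random ordered pair of distinct values from {1, …, 158}; by symmetry P[π(i) < π(i+1)] = 1/2.
By linearity: E[X] = 157 · (1/2) = (158 − 1) · (1/2) = 157/2 ≈ 78.50000.

E[X] = 157/2 = 78.50000.


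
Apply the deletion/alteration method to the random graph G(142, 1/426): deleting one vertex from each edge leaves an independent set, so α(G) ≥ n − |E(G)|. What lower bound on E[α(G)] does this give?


E[|E(G)|] = C(142, 2)·p = 10011 · (1/426) = 47/2.
E[α(G)] ≥ n − E[|E(G)|] = 142 − 47/2 = 237/2.
Numerically: ≈ 118.5000.
(This is only a lower bound; the true E[α(G)] may be larger.)

E[α(G)] ≥ 237/2 ≈ 118.5000.


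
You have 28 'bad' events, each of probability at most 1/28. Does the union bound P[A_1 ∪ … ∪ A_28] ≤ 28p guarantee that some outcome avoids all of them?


Union bound: P[∪_{i=1}^{28} A_i] ≤ Σ_i P[A_i] ≤ 28·p = 28·(1/28) = 1.
Numerically: 1 ≈ 1.0000.
Is 1 < 1? NO.
Since the bound 1 is ≥ 1, the union bound is uninformative here; it does NOT by itself certify existence.

28·p = 1 ≈ 1.0000; existence NOT certified by the union bound.


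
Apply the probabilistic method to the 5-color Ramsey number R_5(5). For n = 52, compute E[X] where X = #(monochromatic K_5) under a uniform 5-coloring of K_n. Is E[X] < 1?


E[X] = C(52, 5) · 5^{1 − 10} = 2598960 · 5^{−9} = 2598960/1953125.
As a reduced fraction: E[X] = 519792/390625 ≈ 1.3306675.
Is E[X] < 1? NO.
Since E[X] ≥ 1, the first-moment bound is inconclusive at n = 52; it does NOT by itself certify R_5(5) > 52.

E[X] = 519792/390625 ≈ 1.3306675; E[X] ≥ 1; first-moment method inconclusive here.


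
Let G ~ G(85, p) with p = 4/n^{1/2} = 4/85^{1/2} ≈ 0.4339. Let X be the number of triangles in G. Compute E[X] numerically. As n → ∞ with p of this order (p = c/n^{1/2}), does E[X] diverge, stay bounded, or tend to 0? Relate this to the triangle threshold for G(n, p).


Number of potential triangles: C(85, 3) = 98770.
Each occurs with probability p³ ≈ (0.4339)³ ≈ 8.166794e-02.
By linearity: E[X] = C(85, 3)·p³ ≈ 98770 · 8.166794e-02 ≈ 8066.3421.
Since α = 1/2 < 1, p = c/n^{1/2} ≫ 1/n is above the triangle threshold p ~ 1/n. Asymptotically E[X] ~ (c³/6)·n^{3(1−α)} = (4³/6)·n^{1.5} → ∞; triangles are abundant w.h.p.

E[X] ≈ 8066.3421; in regime p = Θ(1/n^{1/2}) E[X] diverges (above the triangle threshold p ~ 1/n).


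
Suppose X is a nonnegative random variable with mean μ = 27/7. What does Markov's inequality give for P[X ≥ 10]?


μ = E[X] = 27/7, a = 10.
Markov: P[X ≥ 10] ≤ μ/a = (27/7)/10 = 27/70.
Numerically: ≈ 0.386.
(Since a = 10 > μ = 3.857, the bound 27/70 is < 1 and informative.)

P[X ≥ 10] ≤ 27/70 ≈ 0.386.


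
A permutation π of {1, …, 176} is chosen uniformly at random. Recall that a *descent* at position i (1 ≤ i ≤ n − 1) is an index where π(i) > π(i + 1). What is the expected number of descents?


Write X = Σ X_I over i = 1, …, 175, with X_I the indicator of one descent.
There are 175 indicators.
For each fixed i, the pair (π(i), π(i+1)) is a uniformly random ordered pair of distinct values from {1, …, 176}; by symmetry P[π(i) > π(i+1)] = 1/2.
By linearity: E[X] = 175 · (1/2) = (176 − 1) · (1/2) = 175/2 ≈ 87.500000.

E[X] = 175/2 = 87.500000.


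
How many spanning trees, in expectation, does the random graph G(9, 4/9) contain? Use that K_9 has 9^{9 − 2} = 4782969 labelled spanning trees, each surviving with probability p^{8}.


K_9 has 9^{9 − 2} = 4782969 labelled spanning trees.
For each such spanning tree H, let X_H = 1 if all 8 edges of H are present in G. Then P[X_H = 1] = p^{8} = (4/9)^{8} = 65536/43046721.
Summing the indicators: E[X] = Σ_H E[X_H] = 4782969 · p^{8} = 4782969 · 65536/43046721 = 65536/9.
Numerically: E[X] ≈ 7281.8.

E[X] = 4782969 · (4/9)^{8} = 65536/9 ≈ 7281.8.


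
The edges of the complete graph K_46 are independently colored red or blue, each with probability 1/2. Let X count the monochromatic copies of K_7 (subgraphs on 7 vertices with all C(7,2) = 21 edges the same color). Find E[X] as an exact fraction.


Let X = Σ_S X_S over the C(46, 7) = 53524680 subsets S of size 7, where X_S = 1 if the K_7 on S is monochromatic.
For a fixed S, the K_7 on S has C(7, 2) = 21 edges. P[all 21 edges red] = (1/2)^21, and likewise for blue, so P[monochromatic] = 2·(1/2)^21 = 2^{1 − 21} = 1/1048576.
Summing: E[X] = C(46, 7) · 2^{1 − 21} = 53524680 · 1/1048576 = 6690585/131072.
Numerically: E[X] ≈ 51.045113.

E[X] = C(46,7)·2^(1−C(7,2)) = 6690585/131072 ≈ 51.045113.


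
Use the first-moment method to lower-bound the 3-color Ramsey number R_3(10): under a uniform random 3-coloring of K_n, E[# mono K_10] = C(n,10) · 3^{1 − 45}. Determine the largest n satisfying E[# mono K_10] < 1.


We need C(n, 10) · 3^{1 − 45} < 1, i.e. C(n, 10) < 3^{45 − 1} = 984770902183611232881.
Check values of n near the boundary:
  n = 569: C(569, 10) = 905357721286137524328; 905357721286137524328 < 984770902183611232881? YES
  n = 570: C(570, 10) = 921524823451961408691; 921524823451961408691 < 984770902183611232881? YES
  n = 571: C(571, 10) = 937951290893172842001; 937951290893172842001 < 984770902183611232881? YES
  n = 572: C(572, 10) = 954640815642161682606; 954640815642161682606 < 984770902183611232881? YES
  n = 573: C(573, 10) = 971597135635805762226; 971597135635805762226 < 984770902183611232881? YES
  n = 574: C(574, 10) = 988824035203816502691; 988824035203816502691 < 984770902183611232881? NO
  n = 575: C(575, 10) = 1006325345561406175305; 1006325345561406175305 < 984770902183611232881? NO
  n = 576: C(576, 10) = 1024104945306307344480; 1024104945306307344480 < 984770902183611232881? NO
The largest n with C(n, 10) < 984770902183611232881 is n = 573 (where E[X] = 35985079097622435638/36472996377170786403 ≈ 0.986623). Hence R_3(10) > 573, i.e. R_3(10) ≥ 574.

Largest n = 573; hence R_3(10) > 573.


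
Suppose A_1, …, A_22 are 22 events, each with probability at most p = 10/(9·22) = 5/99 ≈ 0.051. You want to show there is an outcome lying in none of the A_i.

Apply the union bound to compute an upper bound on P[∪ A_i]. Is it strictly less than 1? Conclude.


Union bound: P[∪_{i=1}^{22} A_i] ≤ Σ_i P[A_i] ≤ 22·p = 22·(5/99) = 10/9.
Numerically: 10/9 ≈ 1.111.
Is 10/9 < 1? NO.
Since the bound 10/9 is ≥ 1, the union bound is uninformative here; it does NOT by itself certify existence.

22·p = 10/9 ≈ 1.111; existence NOT certified by the union bound.


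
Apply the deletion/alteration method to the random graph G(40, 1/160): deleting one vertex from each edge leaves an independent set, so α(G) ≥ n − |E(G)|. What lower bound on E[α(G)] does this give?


E[|E(G)|] = C(40, 2)·p = 780 · (1/160) = 39/8.
E[α(G)] ≥ n − E[|E(G)|] = 40 − 39/8 = 281/8.
Numerically: ≈ 35.12500.
(This is only a lower bound; the true E[α(G)] may be larger.)

E[α(G)] ≥ 281/8 ≈ 35.12500.


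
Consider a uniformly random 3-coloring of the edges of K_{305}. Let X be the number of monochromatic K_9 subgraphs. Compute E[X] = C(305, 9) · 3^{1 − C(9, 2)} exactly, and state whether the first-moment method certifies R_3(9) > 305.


E[X] = C(305, 9) · 3^{1 − 36} = 55871664980896050 · 3^{−35} = 55871664980896050/50031545098999707.
As a reduced fraction: E[X] = 18623888326965350/16677181699666569 ≈ 1.116729.
Is E[X] < 1? NO.
Since E[X] ≥ 1, the first-moment bound is inconclusive at n = 305; it does NOT by itself certify R_3(9) > 305.

E[X] = 18623888326965350/16677181699666569 ≈ 1.116729; E[X] ≥ 1; first-moment method inconclusive here.


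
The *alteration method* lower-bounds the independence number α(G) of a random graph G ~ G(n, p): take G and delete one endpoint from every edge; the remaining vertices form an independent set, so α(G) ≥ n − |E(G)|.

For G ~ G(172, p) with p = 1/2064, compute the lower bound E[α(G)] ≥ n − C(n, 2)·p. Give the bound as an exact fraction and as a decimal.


E[|E(G)|] = C(172, 2)·p = 14706 · (1/2064) = 57/8.
E[α(G)] ≥ n − E[|E(G)|] = 172 − 57/8 = 1319/8.
Numerically: ≈ 164.875.
(This is only a lower bound; the true E[α(G)] may be larger.)

E[α(G)] ≥ 1319/8 ≈ 164.875.


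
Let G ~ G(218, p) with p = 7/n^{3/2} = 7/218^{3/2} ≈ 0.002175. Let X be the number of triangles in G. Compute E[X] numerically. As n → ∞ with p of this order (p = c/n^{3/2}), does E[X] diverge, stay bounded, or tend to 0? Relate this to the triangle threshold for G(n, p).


Number of potential triangles: C(218, 3) = 1703016.
Each occurs with probability p³ ≈ (0.002175)³ ≈ 1.028584e-08.
By linearity: E[X] = C(218, 3)·p³ ≈ 1703016 · 1.028584e-08 ≈ 0.0175.
Since α = 3/2 > 1, p = c/n^{3/2} = o(1/n) is below the triangle threshold p ~ 1/n. Asymptotically E[X] ~ (c³/6)·n^{3(1−α)} = (7³/6)·n^{-1.5} → 0, so by Markov's inequality G has no triangles w.h.p.

E[X] ≈ 0.0175; in regime p = Θ(1/n^{3/2}) E[X] tends to 0 (below the triangle threshold p ~ 1/n).


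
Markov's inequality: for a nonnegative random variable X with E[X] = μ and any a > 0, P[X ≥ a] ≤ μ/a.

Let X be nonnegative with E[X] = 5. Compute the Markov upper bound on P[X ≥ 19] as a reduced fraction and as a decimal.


μ = E[X] = 5, a = 19.
Markov: P[X ≥ 19] ≤ μ/a = (5)/19 = 5/19.
Numerically: ≈ 0.26316.
(Since a = 19 > μ = 5.00000, the bound 5/19 is < 1 and informative.)

P[X ≥ 19] ≤ 5/19 ≈ 0.26316.


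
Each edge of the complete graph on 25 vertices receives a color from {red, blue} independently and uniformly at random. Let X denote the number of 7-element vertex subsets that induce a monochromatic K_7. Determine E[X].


Let X = Σ_S X_S over the C(25, 7) = 480700 subsets S of size 7, where X_S = 1 if the K_7 on S is monochromatic.
For a fixed S, the K_7 on S has C(7, 2) = 21 edges. P[all 21 edges red] = (1/2)^21, and likewise for blue, so P[monochromatic] = 2·(1/2)^21 = 2^{1 − 21} = 1/1048576.
By linearity of expectation: E[X] = C(25, 7) · 2^{1 − 21} = 480700 · 1/1048576 = 120175/262144.
Numerically: E[X] ≈ 0.458.

E[X] = C(25,7)·2^(1−C(7,2)) = 120175/262144 ≈ 0.458.


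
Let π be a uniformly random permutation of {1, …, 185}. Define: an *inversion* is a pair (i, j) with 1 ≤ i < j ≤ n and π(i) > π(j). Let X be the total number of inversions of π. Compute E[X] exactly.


Write X = Σ X_I over the C(185, 2) = 17020 pairs i < j, with X_I the indicator of one inversion.
There are 17020 indicators.
For each fixed pair i < j, the values π(i) and π(j) are two distinct elements of {1, …, 185} in uniformly random order; by symmetry P[π(i) > π(j)] = 1/2.
By linearity: E[X] = 17020 · (1/2) = C(185, 2) · (1/2) = 17020/2 = 8510 ≈ 8510.000000.

E[X] = 8510 = 8510.000000.


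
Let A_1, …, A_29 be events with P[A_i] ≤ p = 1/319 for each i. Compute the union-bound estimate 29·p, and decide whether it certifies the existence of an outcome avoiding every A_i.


Union bound: P[∪_{i=1}^{29} A_i] ≤ Σ_i P[A_i] ≤ 29·p = 29·(1/319) = 1/11.
Numerically: 1/11 ≈ 0.090909.
Is 1/11 < 1? YES.
Since P[∪ A_i] ≤ 1/11 < 1, the complement has P[∩ A_i^c] ≥ 1 − 1/11 = 10/11 > 0, so some outcome avoids every A_i.

29·p = 1/11 ≈ 0.090909; existence CERTIFIED by the union bound.


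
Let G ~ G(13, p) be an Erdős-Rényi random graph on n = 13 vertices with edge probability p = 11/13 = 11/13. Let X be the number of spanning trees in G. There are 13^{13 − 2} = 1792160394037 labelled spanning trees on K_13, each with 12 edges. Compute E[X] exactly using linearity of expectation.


K_13 has 13^{13 − 2} = 1792160394037 labelled spanning trees.
For each such spanning tree H, let X_H = 1 if all 12 edges of H are present in G. Then P[X_H = 1] = p^{12} = (11/13)^{12} = 3138428376721/23298085122481.
By linearity of expectation: E[X] = Σ_H E[X_H] = 1792160394037 · p^{12} = 1792160394037 · 3138428376721/23298085122481 = 3138428376721/13.
Numerically: E[X] ≈ 2.414e+11.

E[X] = 1792160394037 · (11/13)^{12} = 3138428376721/13 ≈ 2.414e+11.


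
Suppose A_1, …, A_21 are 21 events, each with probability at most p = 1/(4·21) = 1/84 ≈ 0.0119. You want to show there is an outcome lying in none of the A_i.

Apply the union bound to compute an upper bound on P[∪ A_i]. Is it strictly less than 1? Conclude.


Union bound: P[∪_{i=1}^{21} A_i] ≤ Σ_i P[A_i] ≤ 21·p = 21·(1/84) = 1/4.
Numerically: 1/4 ≈ 0.2500.
Is 1/4 < 1? YES.
Since P[∪ A_i] ≤ 1/4 < 1, the complement has P[∩ A_i^c] ≥ 1 − 1/4 = 3/4 > 0, so some outcome avoids every A_i.

21·p = 1/4 ≈ 0.2500; existence CERTIFIED by the union bound.


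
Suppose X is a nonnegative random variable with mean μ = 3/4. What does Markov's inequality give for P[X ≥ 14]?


μ = E[X] = 3/4, a = 14.
Markov: P[X ≥ 14] ≤ μ/a = (3/4)/14 = 3/56.
Numerically: ≈ 0.053571.
(Since a = 14 > μ = 0.750000, the bound 3/56 is < 1 and informative.)

P[X ≥ 14] ≤ 3/56 ≈ 0.053571.


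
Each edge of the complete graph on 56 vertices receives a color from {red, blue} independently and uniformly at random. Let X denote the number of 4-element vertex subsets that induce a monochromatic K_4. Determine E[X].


Let X = Σ_S X_S over the C(56, 4) = 367290 subsets S of size 4, where X_S = 1 if the K_4 on S is monochromatic.
For a fixed S, the K_4 on S has C(4, 2) = 6 edges. P[all 6 edges red] = (1/2)^6, and likewise for blue, so P[monochromatic] = 2·(1/2)^6 = 2^{1 − 6} = 1/32.
By linearity of expectation: E[X] = C(56, 4) · 2^{1 − 6} = 367290 · 1/32 = 183645/16.
Numerically: E[X] ≈ 11477.8125.

E[X] = C(56,4)·2^(1−C(4,2)) = 183645/16 ≈ 11477.8125.


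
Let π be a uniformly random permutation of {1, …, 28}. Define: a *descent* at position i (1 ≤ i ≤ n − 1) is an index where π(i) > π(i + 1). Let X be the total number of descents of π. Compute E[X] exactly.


Write X = Σ X_I over i = 1, …, 27, with X_I the indicator of one descent.
There are 27 indicators.
For each fixed i, the pair (π(i), π(i+1)) is a uniformly random ordered pair of distinct values from {1, …, 28}; by symmetry P[π(i) > π(i+1)] = 1/2.
By linearity: E[X] = 27 · (1/2) = (28 − 1) · (1/2) = 27/2 ≈ 13.500.

E[X] = 27/2 = 13.500.


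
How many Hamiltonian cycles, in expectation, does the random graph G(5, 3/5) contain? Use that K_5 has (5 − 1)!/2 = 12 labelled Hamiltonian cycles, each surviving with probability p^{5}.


K_5 has (5 − 1)!/2 = 12 labelled Hamiltonian cycles.
For each such Hamiltonian cycle H, let X_H = 1 if all 5 edges of H are present in G. Then P[X_H = 1] = p^{5} = (3/5)^{5} = 243/3125.
By linearity of expectation: E[X] = Σ_H E[X_H] = 12 · p^{5} = 12 · 243/3125 = 2916/3125.
Numerically: E[X] ≈ 0.93312.

E[X] = 12 · (3/5)^{5} = 2916/3125 ≈ 0.93312.


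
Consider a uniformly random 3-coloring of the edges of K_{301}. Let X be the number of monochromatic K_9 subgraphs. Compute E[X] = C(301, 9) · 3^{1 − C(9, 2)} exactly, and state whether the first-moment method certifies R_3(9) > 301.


E[X] = C(301, 9) · 3^{1 − 36} = 49533303936090975 · 3^{−35} = 49533303936090975/50031545098999707.
As a reduced fraction: E[X] = 16511101312030325/16677181699666569 ≈ 0.990.
Is E[X] < 1? YES.
Since E[X] < 1, there exists a 3-coloring of K_{301} with no monochromatic K_9; hence R_3(9) > 301.

E[X] = 16511101312030325/16677181699666569 ≈ 0.990; E[X] < 1, so R_3(9) > 301.


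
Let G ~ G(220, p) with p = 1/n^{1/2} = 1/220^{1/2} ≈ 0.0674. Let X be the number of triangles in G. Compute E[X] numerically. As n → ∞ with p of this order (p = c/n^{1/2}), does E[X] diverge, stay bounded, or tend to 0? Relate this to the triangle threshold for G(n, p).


Number of potential triangles: C(220, 3) = 1750540.
Each occurs with probability p³ ≈ (0.0674)³ ≈ 3.06454e-04.
By linearity: E[X] = C(220, 3)·p³ ≈ 1750540 · 3.06454e-04 ≈ 536.461.
Since α = 1/2 < 1, p = c/n^{1/2} ≫ 1/n is above the triangle threshold p ~ 1/n. Asymptotically E[X] ~ (c³/6)·n^{3(1−α)} = (1³/6)·n^{1.5} → ∞; triangles are abundant w.h.p.

E[X] ≈ 536.461; in regime p = Θ(1/n^{1/2}) E[X] diverges (above the triangle threshold p ~ 1/n).


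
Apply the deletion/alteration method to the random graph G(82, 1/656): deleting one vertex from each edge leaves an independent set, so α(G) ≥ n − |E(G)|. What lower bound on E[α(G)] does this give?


E[|E(G)|] = C(82, 2)·p = 3321 · (1/656) = 81/16.
E[α(G)] ≥ n − E[|E(G)|] = 82 − 81/16 = 1231/16.
Numerically: ≈ 76.9375.
(This is only a lower bound; the true E[α(G)] may be larger.)

E[α(G)] ≥ 1231/16 ≈ 76.9375.


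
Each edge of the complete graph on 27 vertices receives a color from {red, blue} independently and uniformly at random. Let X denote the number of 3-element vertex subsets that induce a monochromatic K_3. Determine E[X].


Let X = Σ_S X_S over the C(27, 3) = 2925 subsets S of size 3, where X_S = 1 if the K_3 on S is monochromatic.
For a fixed S, the K_3 on S has C(3, 2) = 3 edges. P[all 3 edges red] = (1/2)^3, and likewise for blue, so P[monochromatic] = 2·(1/2)^3 = 2^{1 − 3} = 1/4.
By linearity of expectation: E[X] = C(27, 3) · 2^{1 − 3} = 2925 · 1/4 = 2925/4.
Numerically: E[X] ≈ 731.250.

E[X] = C(27,3)·2^(1−C(3,2)) = 2925/4 ≈ 731.250.


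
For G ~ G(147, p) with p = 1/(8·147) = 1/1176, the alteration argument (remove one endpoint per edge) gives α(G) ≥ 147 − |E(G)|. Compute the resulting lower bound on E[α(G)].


E[|E(G)|] = C(147, 2)·p = 10731 · (1/1176) = 73/8.
E[α(G)] ≥ n − E[|E(G)|] = 147 − 73/8 = 1103/8.
Numerically: ≈ 137.875.
(This is only a lower bound; the true E[α(G)] may be larger.)

E[α(G)] ≥ 1103/8 ≈ 137.875.


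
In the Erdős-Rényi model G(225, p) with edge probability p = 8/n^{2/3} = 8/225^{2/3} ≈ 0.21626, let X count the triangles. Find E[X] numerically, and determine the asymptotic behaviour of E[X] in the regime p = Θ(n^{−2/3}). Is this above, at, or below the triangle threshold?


Number of potential triangles: C(225, 3) = 1873200.
Each occurs with probability p³ ≈ (0.21626)³ ≈ 1.0113580e-02.
By linearity: E[X] = C(225, 3)·p³ ≈ 1873200 · 1.0113580e-02 ≈ 18944.75852.
Since α = 2/3 < 1, p = c/n^{2/3} ≫ 1/n is above the triangle threshold p ~ 1/n. Asymptotically E[X] ~ (c³/6)·n^{3(1−α)} = (8³/6)·n^{1} → ∞; triangles are abundant w.h.p.

E[X] ≈ 18944.75852; in regime p = Θ(1/n^{2/3}) E[X] diverges (above the triangle threshold p ~ 1/n).


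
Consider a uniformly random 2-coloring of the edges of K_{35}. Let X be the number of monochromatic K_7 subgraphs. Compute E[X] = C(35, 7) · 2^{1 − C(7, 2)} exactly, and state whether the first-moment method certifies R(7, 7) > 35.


E[X] = C(35, 7) · 2^{1 − 21} = 6724520 · 2^{−20} = 6724520/1048576.
As a reduced fraction: E[X] = 840565/131072 ≈ 6.413.
Is E[X] < 1? NO.
Since E[X] ≥ 1, the first-moment bound is inconclusive at n = 35; it does NOT by itself certify R(7, 7) > 35.

E[X] = 840565/131072 ≈ 6.413; E[X] ≥ 1; first-moment method inconclusive here.


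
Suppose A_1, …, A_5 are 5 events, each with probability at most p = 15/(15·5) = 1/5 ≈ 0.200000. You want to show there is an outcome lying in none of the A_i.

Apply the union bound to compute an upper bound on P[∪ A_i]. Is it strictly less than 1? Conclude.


Union bound: P[∪_{i=1}^{5} A_i] ≤ Σ_i P[A_i] ≤ 5·p = 5·(1/5) = 1.
Numerically: 1 ≈ 1.000000.
Is 1 < 1? NO.
Since the bound 1 is ≥ 1, the union bound is uninformative here; it does NOT by itself certify existence.

5·p = 1 ≈ 1.000000; existence NOT certified by the union bound.


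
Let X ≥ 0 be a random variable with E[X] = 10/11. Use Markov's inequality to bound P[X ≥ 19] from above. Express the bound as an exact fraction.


μ = E[X] = 10/11, a = 19.
Markov: P[X ≥ 19] ≤ μ/a = (10/11)/19 = 10/209.
Numerically: ≈ 0.048.
(Since a = 19 > μ = 0.909, the bound 10/209 is < 1 and informative.)

P[X ≥ 19] ≤ 10/209 ≈ 0.048.


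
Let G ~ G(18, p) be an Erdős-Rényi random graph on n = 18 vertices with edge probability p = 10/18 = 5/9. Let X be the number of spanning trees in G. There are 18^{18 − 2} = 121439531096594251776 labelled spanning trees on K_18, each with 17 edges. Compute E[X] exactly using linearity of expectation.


K_18 has 18^{18 − 2} = 121439531096594251776 labelled spanning trees.
For each such spanning tree H, let X_H = 1 if all 17 edges of H are present in G. Then P[X_H = 1] = p^{17} = (5/9)^{17} = 762939453125/16677181699666569.
By linearity: E[X] = Σ_H E[X_H] = 121439531096594251776 · p^{17} = 121439531096594251776 · 762939453125/16677181699666569 = 50000000000000000/9.
Numerically: E[X] ≈ 5.556e+15.

E[X] = 121439531096594251776 · (5/9)^{17} = 50000000000000000/9 ≈ 5.556e+15.


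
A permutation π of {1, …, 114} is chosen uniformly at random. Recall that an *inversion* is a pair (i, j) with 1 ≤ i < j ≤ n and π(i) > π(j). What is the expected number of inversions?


Write X = Σ X_I over the C(114, 2) = 6441 pairs i < j, with X_I the indicator of one inversion.
There are 6441 indicators.
For each fixed pair i < j, the values π(i) and π(j) are two distinct elements of {1, …, 114} in uniformly random order; by symmetry P[π(i) > π(j)] = 1/2.
By linearity: E[X] = 6441 · (1/2) = C(114, 2) · (1/2) = 6441/2 = 6441/2 ≈ 3220.5000.

E[X] = 6441/2 = 3220.5000.


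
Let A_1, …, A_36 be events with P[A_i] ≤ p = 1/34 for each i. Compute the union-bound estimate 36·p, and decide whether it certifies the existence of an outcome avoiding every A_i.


Union bound: P[∪_{i=1}^{36} A_i] ≤ Σ_i P[A_i] ≤ 36·p = 36·(1/34) = 18/17.
Numerically: 18/17 ≈ 1.059.
Is 18/17 < 1? NO.
Since the bound 18/17 is ≥ 1, the union bound is uninformative here; it does NOT by itself certify existence.

36·p = 18/17 ≈ 1.059; existence NOT certified by the union bound.


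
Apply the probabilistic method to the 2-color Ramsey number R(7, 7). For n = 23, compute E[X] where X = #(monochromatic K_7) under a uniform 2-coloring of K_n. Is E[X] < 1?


E[X] = C(23, 7) · 2^{1 − 21} = 245157 · 2^{−20} = 245157/1048576.
As a reduced fraction: E[X] = 245157/1048576 ≈ 0.2337999.
Is E[X] < 1? YES.
Since E[X] < 1, there exists a 2-coloring of K_{23} with no monochromatic K_7; hence R(7, 7) > 23.

E[X] = 245157/1048576 ≈ 0.2337999; E[X] < 1, so R(7, 7) > 23.


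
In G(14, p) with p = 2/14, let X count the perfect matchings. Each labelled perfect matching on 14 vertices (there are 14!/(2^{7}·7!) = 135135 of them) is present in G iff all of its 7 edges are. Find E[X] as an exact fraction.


K_14 has 14!/(2^{7}·7!) = 135135 labelled perfect matchings.
For each such perfect matching H, let X_H = 1 if all 7 edges of H are present in G. Then P[X_H = 1] = p^{7} = (1/7)^{7} = 1/823543.
By linearity: E[X] = Σ_H E[X_H] = 135135 · p^{7} = 135135 · 1/823543 = 19305/117649.
Numerically: E[X] ≈ 0.16409.

E[X] = 135135 · (1/7)^{7} = 19305/117649 ≈ 0.16409.


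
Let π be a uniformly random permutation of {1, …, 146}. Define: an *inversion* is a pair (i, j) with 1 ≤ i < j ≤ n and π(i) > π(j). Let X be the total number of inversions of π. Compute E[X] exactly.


Write X = Σ X_I over the C(146, 2) = 10585 pairs i < j, with X_I the indicator of one inversion.
There are 10585 indicators.
For each fixed pair i < j, the values π(i) and π(j) are two distinct elements of {1, …, 146} in uniformly random order; by symmetry P[π(i) > π(j)] = 1/2.
By linearity: E[X] = 10585 · (1/2) = C(146, 2) · (1/2) = 10585/2 = 10585/2 ≈ 5292.5000.

E[X] = 10585/2 = 5292.5000.


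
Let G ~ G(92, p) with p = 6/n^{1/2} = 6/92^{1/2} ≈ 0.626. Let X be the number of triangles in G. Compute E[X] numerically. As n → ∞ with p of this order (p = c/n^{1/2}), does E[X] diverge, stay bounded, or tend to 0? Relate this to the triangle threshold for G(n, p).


Number of potential triangles: C(92, 3) = 125580.
Each occurs with probability p³ ≈ (0.626)³ ≈ 2.44778e-01.
By linearity: E[X] = C(92, 3)·p³ ≈ 125580 · 2.44778e-01 ≈ 30739.195.
Since α = 1/2 < 1, p = c/n^{1/2} ≫ 1/n is above the triangle threshold p ~ 1/n. Asymptotically E[X] ~ (c³/6)·n^{3(1−α)} = (6³/6)·n^{1.5} → ∞; triangles are abundant w.h.p.

E[X] ≈ 30739.195; in regime p = Θ(1/n^{1/2}) E[X] diverges (above the triangle threshold p ~ 1/n).


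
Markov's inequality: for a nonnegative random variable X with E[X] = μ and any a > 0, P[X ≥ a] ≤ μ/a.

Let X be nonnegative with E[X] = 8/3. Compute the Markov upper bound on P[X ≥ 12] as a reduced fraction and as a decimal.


μ = E[X] = 8/3, a = 12.
Markov: P[X ≥ 12] ≤ μ/a = (8/3)/12 = 2/9.
Numerically: ≈ 0.222.
(Since a = 12 > μ = 2.667, the bound 2/9 is < 1 and informative.)

P[X ≥ 12] ≤ 2/9 ≈ 0.222.


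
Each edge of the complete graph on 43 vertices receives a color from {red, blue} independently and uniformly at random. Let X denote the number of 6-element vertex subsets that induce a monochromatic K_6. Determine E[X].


Let X = Σ_S X_S over the C(43, 6) = 6096454 subsets S of size 6, where X_S = 1 if the K_6 on S is monochromatic.
For a fixed S, the K_6 on S has C(6, 2) = 15 edges. P[all 15 edges red] = (1/2)^15, and likewise for blue, so P[monochromatic] = 2·(1/2)^15 = 2^{1 − 15} = 1/16384.
By linearity: E[X] = C(43, 6) · 2^{1 − 15} = 6096454 · 1/16384 = 3048227/8192.
Numerically: E[X] ≈ 372.098.

E[X] = C(43,6)·2^(1−C(6,2)) = 3048227/8192 ≈ 372.098.


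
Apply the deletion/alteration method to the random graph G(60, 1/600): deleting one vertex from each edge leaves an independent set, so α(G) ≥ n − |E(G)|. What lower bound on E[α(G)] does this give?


E[|E(G)|] = C(60, 2)·p = 1770 · (1/600) = 59/20.
E[α(G)] ≥ n − E[|E(G)|] = 60 − 59/20 = 1141/20.
Numerically: ≈ 57.050000.
(This is only a lower bound; the true E[α(G)] may be larger.)

E[α(G)] ≥ 1141/20 ≈ 57.050000.


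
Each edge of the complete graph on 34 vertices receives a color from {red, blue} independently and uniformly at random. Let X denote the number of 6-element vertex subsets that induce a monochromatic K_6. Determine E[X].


Let X = Σ_S X_S over the C(34, 6) = 1344904 subsets S of size 6, where X_S = 1 if the K_6 on S is monochromatic.
For a fixed S, the K_6 on S has C(6, 2) = 15 edges. P[all 15 edges red] = (1/2)^15, and likewise for blue, so P[monochromatic] = 2·(1/2)^15 = 2^{1 − 15} = 1/16384.
Summing: E[X] = C(34, 6) · 2^{1 − 15} = 1344904 · 1/16384 = 168113/2048.
Numerically: E[X] ≈ 82.08643.

E[X] = C(34,6)·2^(1−C(6,2)) = 168113/2048 ≈ 82.08643.


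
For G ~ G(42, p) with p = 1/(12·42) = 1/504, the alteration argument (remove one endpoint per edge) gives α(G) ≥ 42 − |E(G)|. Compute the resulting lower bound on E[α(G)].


E[|E(G)|] = C(42, 2)·p = 861 · (1/504) = 41/24.
E[α(G)] ≥ n − E[|E(G)|] = 42 − 41/24 = 967/24.
Numerically: ≈ 40.2917.
(This is only a lower bound; the true E[α(G)] may be larger.)

E[α(G)] ≥ 967/24 ≈ 40.2917.


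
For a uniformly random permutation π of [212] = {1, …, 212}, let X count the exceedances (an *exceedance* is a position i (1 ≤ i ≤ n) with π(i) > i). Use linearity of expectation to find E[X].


Write X = Σ_{i=1}^{212} X_i, where X_i = 1_{π(i) > i}.
For each fixed i, π(i) is uniform over {1, …, 212} (marginal of a uniform permutation), so P[π(i) > i] = (n − i)/n. Summing: Σ_{i=1}^{212} (n − i)/n = (0 + 1 + … + 211)/212 = 212(212 − 1)/(2·212) = (212 − 1)/2.
Hence E[X] = Σ_{i=1}^{212} (212 − i)/212 = 211/2 ≈ 105.5000.

E[X] = 211/2 = 105.5000.


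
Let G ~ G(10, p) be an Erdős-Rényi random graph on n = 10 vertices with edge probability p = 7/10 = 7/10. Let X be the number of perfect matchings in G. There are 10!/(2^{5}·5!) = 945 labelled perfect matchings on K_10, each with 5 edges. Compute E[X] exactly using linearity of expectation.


K_10 has 10!/(2^{5}·5!) = 945 labelled perfect matchings.
For each such perfect matching H, let X_H = 1 if all 5 edges of H are present in G. Then P[X_H = 1] = p^{5} = (7/10)^{5} = 16807/100000.
By linearity of expectation: E[X] = Σ_H E[X_H] = 945 · p^{5} = 945 · 16807/100000 = 3176523/20000.
Numerically: E[X] ≈ 158.826.

E[X] = 945 · (7/10)^{5} = 3176523/20000 ≈ 158.826.


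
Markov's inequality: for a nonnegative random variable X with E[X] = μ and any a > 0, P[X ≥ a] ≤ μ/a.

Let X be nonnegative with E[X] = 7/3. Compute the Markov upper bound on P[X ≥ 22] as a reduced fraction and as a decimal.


μ = E[X] = 7/3, a = 22.
Markov: P[X ≥ 22] ≤ μ/a = (7/3)/22 = 7/66.
Numerically: ≈ 0.1061.
(Since a = 22 > μ = 2.3333, the bound 7/66 is < 1 and informative.)

P[X ≥ 22] ≤ 7/66 ≈ 0.1061.


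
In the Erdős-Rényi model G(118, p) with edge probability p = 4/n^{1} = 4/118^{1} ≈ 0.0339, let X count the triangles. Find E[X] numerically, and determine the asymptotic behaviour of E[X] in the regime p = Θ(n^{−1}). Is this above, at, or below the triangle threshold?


Number of potential triangles: C(118, 3) = 266916.
Each occurs with probability p³ ≈ (0.0339)³ ≈ 3.89524e-05.
By linearity: E[X] = C(118, 3)·p³ ≈ 266916 · 3.89524e-05 ≈ 10.397.
Here α = 1, so p = 4/n is exactly at the triangle threshold p ~ 1/n. Asymptotically E[X] → c³/6 = 4³/6 = 32/3 ≈ 10.667, a bounded constant. In this regime the triangle count is asymptotically Poisson(c³/6).

E[X] ≈ 10.397; in regime p = Θ(1/n^{1}) E[X] stays bounded (at the triangle threshold p ~ 1/n).


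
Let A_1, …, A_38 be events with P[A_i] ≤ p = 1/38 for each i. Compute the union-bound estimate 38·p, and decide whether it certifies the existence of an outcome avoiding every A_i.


Union bound: P[∪_{i=1}^{38} A_i] ≤ Σ_i P[A_i] ≤ 38·p = 38·(1/38) = 1.
Numerically: 1 ≈ 1.0000000.
Is 1 < 1? NO.
Since the bound 1 is ≥ 1, the union bound is uninformative here; it does NOT by itself certify existence.

38·p = 1 ≈ 1.0000000; existence NOT certified by the union bound.


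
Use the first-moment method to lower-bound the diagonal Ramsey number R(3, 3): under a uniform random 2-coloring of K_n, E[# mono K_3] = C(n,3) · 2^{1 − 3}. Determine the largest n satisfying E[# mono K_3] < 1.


We need C(n, 3) · 2^{1 − 3} < 1, i.e. C(n, 3) < 2^{3 − 1} = 4.
Check values of n near the boundary:
  n = 3: C(3, 3) = 1; 1 < 4? YES
  n = 4: C(4, 3) = 4; 4 < 4? NO
The largest n with C(n, 3) < 4 is n = 3 (where E[X] = 1/4 ≈ 0.2500000). Hence R(3, 3) > 3, i.e. R(3, 3) ≥ 4.

Largest n = 3; hence R(3, 3) > 3.


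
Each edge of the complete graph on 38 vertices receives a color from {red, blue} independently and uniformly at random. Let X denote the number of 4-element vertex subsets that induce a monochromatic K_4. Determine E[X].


Let X = Σ_S X_S over the C(38, 4) = 73815 subsets S of size 4, where X_S = 1 if the K_4 on S is monochromatic.
For a fixed S, the K_4 on S has C(4, 2) = 6 edges. P[all 6 edges red] = (1/2)^6, and likewise for blue, so P[monochromatic] = 2·(1/2)^6 = 2^{1 − 6} = 1/32.
By linearity: E[X] = C(38, 4) · 2^{1 − 6} = 73815 · 1/32 = 73815/32.
Numerically: E[X] ≈ 2306.7188.

E[X] = C(38,4)·2^(1−C(4,2)) = 73815/32 ≈ 2306.7188.


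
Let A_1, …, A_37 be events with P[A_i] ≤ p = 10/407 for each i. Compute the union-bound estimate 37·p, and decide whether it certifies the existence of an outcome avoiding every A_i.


Union bound: P[∪_{i=1}^{37} A_i] ≤ Σ_i P[A_i] ≤ 37·p = 37·(10/407) = 10/11.
Numerically: 10/11 ≈ 0.90909.
Is 10/11 < 1? YES.
Since P[∪ A_i] ≤ 10/11 < 1, the complement has P[∩ A_i^c] ≥ 1 − 10/11 = 1/11 > 0, so some outcome avoids every A_i.

37·p = 10/11 ≈ 0.90909; existence CERTIFIED by the union bound.


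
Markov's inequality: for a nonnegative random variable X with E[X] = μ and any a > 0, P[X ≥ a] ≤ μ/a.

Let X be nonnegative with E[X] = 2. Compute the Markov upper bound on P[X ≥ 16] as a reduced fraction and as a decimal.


μ = E[X] = 2, a = 16.
Markov: P[X ≥ 16] ≤ μ/a = (2)/16 = 1/8.
Numerically: ≈ 0.125000.
(Since a = 16 > μ = 2.000000, the bound 1/8 is < 1 and informative.)

P[X ≥ 16] ≤ 1/8 ≈ 0.125000.


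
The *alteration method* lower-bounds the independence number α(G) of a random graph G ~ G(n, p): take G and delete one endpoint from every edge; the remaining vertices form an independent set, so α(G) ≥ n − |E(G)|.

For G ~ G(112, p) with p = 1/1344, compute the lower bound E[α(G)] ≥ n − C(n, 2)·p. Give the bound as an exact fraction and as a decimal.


E[|E(G)|] = C(112, 2)·p = 6216 · (1/1344) = 37/8.
E[α(G)] ≥ n − E[|E(G)|] = 112 − 37/8 = 859/8.
Numerically: ≈ 107.375000.
(This is only a lower bound; the true E[α(G)] may be larger.)

E[α(G)] ≥ 859/8 ≈ 107.375000.


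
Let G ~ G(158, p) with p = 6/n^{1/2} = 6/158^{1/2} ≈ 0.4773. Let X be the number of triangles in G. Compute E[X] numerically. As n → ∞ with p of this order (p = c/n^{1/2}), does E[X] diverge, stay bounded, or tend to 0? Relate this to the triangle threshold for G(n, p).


Number of potential triangles: C(158, 3) = 644956.
Each occurs with probability p³ ≈ (0.4773)³ ≈ 1.087597e-01.
By linearity: E[X] = C(158, 3)·p³ ≈ 644956 · 1.087597e-01 ≈ 70145.2404.
Since α = 1/2 < 1, p = c/n^{1/2} ≫ 1/n is above the triangle threshold p ~ 1/n. Asymptotically E[X] ~ (c³/6)·n^{3(1−α)} = (6³/6)·n^{1.5} → ∞; triangles are abundant w.h.p.

E[X] ≈ 70145.2404; in regime p = Θ(1/n^{1/2}) E[X] diverges (above the triangle threshold p ~ 1/n).


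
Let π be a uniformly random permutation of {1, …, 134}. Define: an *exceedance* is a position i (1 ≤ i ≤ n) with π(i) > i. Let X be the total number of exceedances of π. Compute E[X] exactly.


Write X = Σ_{i=1}^{134} X_i, where X_i = 1_{π(i) > i}.
For each fixed i, π(i) is uniform over {1, …, 134} (marginal of a uniform permutation), so P[π(i) > i] = (n − i)/n. Summing: Σ_{i=1}^{134} (n − i)/n = (0 + 1 + … + 133)/134 = 134(134 − 1)/(2·134) = (134 − 1)/2.
Hence E[X] = Σ_{i=1}^{134} (134 − i)/134 = 133/2 ≈ 66.50000.

E[X] = 133/2 = 66.50000.


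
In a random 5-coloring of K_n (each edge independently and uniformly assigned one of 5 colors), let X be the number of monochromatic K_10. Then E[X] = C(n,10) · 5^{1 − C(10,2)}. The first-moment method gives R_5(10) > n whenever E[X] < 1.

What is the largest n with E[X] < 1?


We need C(n, 10) · 5^{1 − 45} < 1, i.e. C(n, 10) < 5^{45 − 1} = 5684341886080801486968994140625.
Check values of n near the boundary:
  n = 5386: C(5386, 10) = 5613966214234562222231428510561; 5613966214234562222231428510561 < 5684341886080801486968994140625? YES
  n = 5387: C(5387, 10) = 5624406917627224603154306376491; 5624406917627224603154306376491 < 5684341886080801486968994140625? YES
  n = 5388: C(5388, 10) = 5634865093375880654852250419586; 5634865093375880654852250419586 < 5684341886080801486968994140625? YES
  n = 5389: C(5389, 10) = 5645340767466558997768874792926; 5645340767466558997768874792926 < 5684341886080801486968994140625? YES
  n = 5390: C(5390, 10) = 5655833965919099070255434039753; 5655833965919099070255434039753 < 5684341886080801486968994140625? YES
  n = 5391: C(5391, 10) = 5666344714787188828795213697883; 5666344714787188828795213697883 < 5684341886080801486968994140625? YES
  n = 5392: C(5392, 10) = 5676873040158402483252283957448; 5676873040158402483252283957448 < 5684341886080801486968994140625? YES
  n = 5393: C(5393, 10) = 5687418968154238267170642278008; 5687418968154238267170642278008 < 5684341886080801486968994140625? NO
  n = 5394: C(5394, 10) = 5697982524930156243149785372878; 5697982524930156243149785372878 < 5684341886080801486968994140625? NO
The largest n with C(n, 10) < 5684341886080801486968994140625 is n = 5392 (where E[X] = 5676873040158402483252283957448/5684341886080801486968994140625 ≈ 0.998686). Hence R_5(10) > 5392, i.e. R_5(10) ≥ 5393.

Largest n = 5392; hence R_5(10) > 5392.
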